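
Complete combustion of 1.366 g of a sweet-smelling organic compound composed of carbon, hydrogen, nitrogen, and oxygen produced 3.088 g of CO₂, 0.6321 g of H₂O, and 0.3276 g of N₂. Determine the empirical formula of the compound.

mol C = 3.088 g CO₂ ÷ 44.009 g/mol = 0.070167 mol
mol H = 2 × 0.6321 g H₂O ÷ 18.015 g/mol = 0.070175 mol
mol N = 2 × 0.3276 g N₂ ÷ 28.014 g/mol = 0.023388 mol
mass O = 1.366 − (0.84278 + 0.070736 + 0.32760) = 0.12488 g → mol O = 0.12488 ÷ 15.999 = 0.0078056 mol
Divide by the smallest (0.0078056 mol): C 8.989, H 8.990, N 2.996, O 1.000

C9H9N3O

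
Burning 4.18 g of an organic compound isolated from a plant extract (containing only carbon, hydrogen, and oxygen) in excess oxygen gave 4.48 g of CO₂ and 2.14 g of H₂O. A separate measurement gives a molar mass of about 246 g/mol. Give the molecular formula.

mol C = 4.48 g CO₂ ÷ 44.009 g/mol = 0.1018 mol
mol H = 2 × 2.14 g H₂O ÷ 18.015 g/mol = 0.2376 mol
mass O = 4.18 − (1.223 + 0.2395) = 2.718 g → mol O = 2.718 ÷ 15.999 = 0.1699 mol
Divide by the smallest (0.1018 mol): C 1.000, H 2.334, O 1.669
Multiplying each by 3 gives whole numbers: C 3.00, H 7.00, O 5.01
Empirical formula: C3H7O5
Empirical-formula mass = 123.08 g/mol; 246 ÷ 123.08 ≈ 2, so the molecular formula is C6H14O10.

C6H14O10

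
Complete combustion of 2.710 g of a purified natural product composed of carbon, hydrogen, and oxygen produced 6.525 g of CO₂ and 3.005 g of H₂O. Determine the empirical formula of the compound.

mol C = 6.525 g CO₂ ÷ 44.009 g/mol = 0.14827 mol
mol H = 2 × 3.005 g H₂O ÷ 18.015 g/mol = 0.33361 mol
mass O = 2.710 − (1.7808 + 0.33628) = 0.59291 g → mol O = 0.59291 ÷ 15.999 = 0.037059 mol
Divide by the smallest (0.037059 mol): C 4.001, H 9.002, O 1.000

C4H9O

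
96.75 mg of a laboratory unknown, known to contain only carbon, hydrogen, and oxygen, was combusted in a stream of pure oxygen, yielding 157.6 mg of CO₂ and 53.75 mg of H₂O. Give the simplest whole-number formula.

C6H10O5

mol C = 0.1576 g CO₂ ÷ 44.009 g/mol = 0.0035811 mol
mol H = 2 × 0.05375 g H₂O ÷ 18.015 g/mol = 0.0059672 mol
mass O = 0.09675 − (0.043012 + 0.0060150) = 0.047723 g → mol O = 0.047723 ÷ 15.999 = 0.0029828 mol
Divide by the smallest (0.0029828 mol): C 1.201, H 2.001, O 1.000
Multiplying each by 5 gives whole numbers: C 6.00, H 10.00, O 5.00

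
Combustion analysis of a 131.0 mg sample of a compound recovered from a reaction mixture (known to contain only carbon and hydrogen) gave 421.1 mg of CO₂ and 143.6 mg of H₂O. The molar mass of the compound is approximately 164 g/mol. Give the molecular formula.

mol C = 0.4211 g CO₂ ÷ 44.009 g/mol = 0.0095685 mol
mol H = 2 × 0.1436 g H₂O ÷ 18.015 g/mol = 0.015942 mol
Divide by the smallest (0.0095685 mol): C 1.000, H 1.666
Multiplying each by 3 gives whole numbers: C 3.00, H 5.00
Empirical formula: C3H5
Empirical-formula mass = 41.07 g/mol; 164 ÷ 41.07 ≈ 4, so the molecular formula is C12H20.

C12H20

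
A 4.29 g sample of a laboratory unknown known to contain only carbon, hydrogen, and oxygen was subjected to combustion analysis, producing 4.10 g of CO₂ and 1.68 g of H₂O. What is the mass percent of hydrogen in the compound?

mol C = 4.10 g CO₂ ÷ 44.009 g/mol = 0.09316 mol
mol H = 2 × 1.68 g H₂O ÷ 18.015 g/mol = 0.1865 mol
mass O = 4.29 − (1.119 + 0.1880) = 2.983 g → mol O = 2.983 ÷ 15.999 = 0.1865 mol
mass % H = 0.1880 g ÷ 4.29 g × 100%

4.4%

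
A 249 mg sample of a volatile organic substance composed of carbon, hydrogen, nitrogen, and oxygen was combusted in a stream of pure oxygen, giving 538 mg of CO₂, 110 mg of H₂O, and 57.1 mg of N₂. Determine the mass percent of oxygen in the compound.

mol C = 0.538 g CO₂ ÷ 44.009 g/mol = 0.01222 mol
mol H = 2 × 0.110 g H₂O ÷ 18.015 g/mol = 0.01221 mol
mol N = 2 × 0.0571 g N₂ ÷ 28.014 g/mol = 0.004077 mol
mass O = 0.249 − (0.1468 + 0.01231 + 0.05710) = 0.03276 g → mol O = 0.03276 ÷ 15.999 = 0.002048 mol
mass % O = 0.03276 g ÷ 0.249 g × 100%

13.2%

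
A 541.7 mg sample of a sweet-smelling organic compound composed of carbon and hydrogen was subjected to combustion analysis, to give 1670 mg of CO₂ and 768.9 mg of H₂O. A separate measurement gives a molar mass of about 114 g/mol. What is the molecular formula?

C8H18

mol C = 1.670 g CO₂ ÷ 44.009 g/mol = 0.037947 mol
mol H = 2 × 0.7689 g H₂O ÷ 18.015 g/mol = 0.085362 mol
Divide by the smallest (0.037947 mol): C 1.000, H 2.250
Multiplying each by 4 gives whole numbers: C 4.00, H 9.00
Empirical formula: C4H9
Empirical-formula mass = 57.12 g/mol; 114 ÷ 57.12 ≈ 2, so the molecular formula is C8H18.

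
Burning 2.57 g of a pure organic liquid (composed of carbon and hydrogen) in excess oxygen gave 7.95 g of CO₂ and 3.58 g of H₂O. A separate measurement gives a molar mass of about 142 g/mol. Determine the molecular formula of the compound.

C10H22

mol C = 7.95 g CO₂ ÷ 44.009 g/mol = 0.1806 mol
mol H = 2 × 3.58 g H₂O ÷ 18.015 g/mol = 0.3974 mol
Divide by the smallest (0.1806 mol): C 1.000, H 2.200
Multiplying each by 5 gives whole numbers: C 5.00, H 11.00
Empirical formula: C5H11
Empirical-formula mass = 71.14 g/mol; 142 ÷ 71.14 ≈ 2, so the molecular formula is C10H22.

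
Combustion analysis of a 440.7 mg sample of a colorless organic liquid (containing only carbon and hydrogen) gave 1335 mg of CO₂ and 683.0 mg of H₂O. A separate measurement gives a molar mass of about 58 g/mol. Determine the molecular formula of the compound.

mol C = 1.335 g CO₂ ÷ 44.009 g/mol = 0.030335 mol
mol H = 2 × 0.6830 g H₂O ÷ 18.015 g/mol = 0.075826 mol
Divide by the smallest (0.030335 mol): C 1.000, H 2.500
Multiplying each by 2 gives whole numbers: C 2.00, H 5.00
Empirical formula: C2H5
Empirical-formula mass = 29.06 g/mol; 58 ÷ 29.06 ≈ 2, so the molecular formula is C4H10.

C4H10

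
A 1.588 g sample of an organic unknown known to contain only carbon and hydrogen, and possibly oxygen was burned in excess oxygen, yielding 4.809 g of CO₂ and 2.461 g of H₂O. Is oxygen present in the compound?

no

mol C = 4.809 g CO₂ ÷ 44.009 g/mol = 0.10927 mol
mol H = 2 × 2.461 g H₂O ÷ 18.015 g/mol = 0.27322 mol
C and H together account for 1.5879 g — essentially the entire 1.588 g sample — so the compound contains no oxygen.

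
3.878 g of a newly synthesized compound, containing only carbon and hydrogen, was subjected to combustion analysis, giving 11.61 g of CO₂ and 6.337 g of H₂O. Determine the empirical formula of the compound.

C3H8

mol C = 11.61 g CO₂ ÷ 44.009 g/mol = 0.26381 mol
mol H = 2 × 6.337 g H₂O ÷ 18.015 g/mol = 0.70352 mol
Divide by the smallest (0.26381 mol): C 1.000, H 2.667
Multiplying each by 3 gives whole numbers: C 3.00, H 8.00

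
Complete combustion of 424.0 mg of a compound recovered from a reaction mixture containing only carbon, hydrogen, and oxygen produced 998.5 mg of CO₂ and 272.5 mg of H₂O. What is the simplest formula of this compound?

mol C = 0.9985 g CO₂ ÷ 44.009 g/mol = 0.022689 mol
mol H = 2 × 0.2725 g H₂O ÷ 18.015 g/mol = 0.030253 mol
mass O = 0.4240 − (0.27251 + 0.030495) = 0.12099 g → mol O = 0.12099 ÷ 15.999 = 0.0075626 mol
Divide by the smallest (0.0075626 mol): C 3.000, H 4.000, O 1.000

C3H4O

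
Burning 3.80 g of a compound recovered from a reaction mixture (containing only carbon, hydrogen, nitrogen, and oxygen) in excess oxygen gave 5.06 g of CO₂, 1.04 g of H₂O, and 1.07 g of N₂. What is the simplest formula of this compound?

C3H3N2O2

mol C = 5.06 g CO₂ ÷ 44.009 g/mol = 0.1150 mol
mol H = 2 × 1.04 g H₂O ÷ 18.015 g/mol = 0.1155 mol
mol N = 2 × 1.07 g N₂ ÷ 28.014 g/mol = 0.07639 mol
mass O = 3.80 − (1.381 + 0.1164 + 1.070) = 1.233 g → mol O = 1.233 ÷ 15.999 = 0.07704 mol
Divide by the smallest (0.07639 mol): C 1.505, H 1.511, N 1.000, O 1.009
Multiplying each by 2 gives whole numbers: C 3.01, H 3.02, N 2.00, O 2.02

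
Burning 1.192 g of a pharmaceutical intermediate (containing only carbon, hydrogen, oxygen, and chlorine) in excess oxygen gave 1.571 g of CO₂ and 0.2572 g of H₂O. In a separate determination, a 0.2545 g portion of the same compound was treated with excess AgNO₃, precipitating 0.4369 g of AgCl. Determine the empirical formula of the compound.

mol C = 1.571 g CO₂ ÷ 44.009 g/mol = 0.035697 mol
mol H = 2 × 0.2572 g H₂O ÷ 18.015 g/mol = 0.028554 mol
From the AgCl data: mol Cl per gram of compound = (0.4369 ÷ 143.318) ÷ 0.2545 = 0.011978 mol/g, so in the 1.192 g combustion sample mol Cl = 0.014278 mol
mass O = 1.192 − (0.42876 + 0.028782 + 0.50616) = 0.22830 g → mol O = 0.22830 ÷ 15.999 = 0.014270 mol
Divide by the smallest (0.014270 mol): C 2.502, H 2.001, Cl 1.001, O 1.000
Multiplying each by 2 gives whole numbers: C 5.00, H 4.00, Cl 2.00, O 2.00

C5H4Cl2O2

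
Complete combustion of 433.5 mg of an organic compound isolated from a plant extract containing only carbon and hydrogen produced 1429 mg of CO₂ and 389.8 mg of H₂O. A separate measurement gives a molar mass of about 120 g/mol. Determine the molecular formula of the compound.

mol C = 1.429 g CO₂ ÷ 44.009 g/mol = 0.032471 mol
mol H = 2 × 0.3898 g H₂O ÷ 18.015 g/mol = 0.043275 mol
Divide by the smallest (0.032471 mol): C 1.000, H 1.333
Multiplying each by 3 gives whole numbers: C 3.00, H 4.00
Empirical formula: C3H4
Empirical-formula mass = 40.06 g/mol; 120 ÷ 40.06 ≈ 3, so the molecular formula is C9H12.

C9H12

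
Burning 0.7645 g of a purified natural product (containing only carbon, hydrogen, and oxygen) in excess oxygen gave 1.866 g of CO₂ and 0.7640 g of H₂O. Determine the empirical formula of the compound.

C4H8O

mol C = 1.866 g CO₂ ÷ 44.009 g/mol = 0.042400 mol
mol H = 2 × 0.7640 g H₂O ÷ 18.015 g/mol = 0.084818 mol
mass O = 0.7645 − (0.50927 + 0.085497) = 0.16973 g → mol O = 0.16973 ÷ 15.999 = 0.010609 mol
Divide by the smallest (0.010609 mol): C 3.997, H 7.995, O 1.000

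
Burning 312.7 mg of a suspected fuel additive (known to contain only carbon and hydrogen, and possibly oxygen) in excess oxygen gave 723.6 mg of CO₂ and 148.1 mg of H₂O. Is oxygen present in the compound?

yes

mol C = 0.7236 g CO₂ ÷ 44.009 g/mol = 0.016442 mol
mol H = 2 × 0.1481 g H₂O ÷ 18.015 g/mol = 0.016442 mol
C and H account for only 0.21406 g of the 0.3127 g sample; the remaining 0.098641 g must be oxygen.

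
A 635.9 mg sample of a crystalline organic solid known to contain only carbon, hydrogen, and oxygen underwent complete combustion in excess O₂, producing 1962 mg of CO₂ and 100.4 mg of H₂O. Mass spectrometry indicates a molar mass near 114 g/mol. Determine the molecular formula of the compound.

C8H2O

mol C = 1.962 g CO₂ ÷ 44.009 g/mol = 0.044582 mol
mol H = 2 × 0.1004 g H₂O ÷ 18.015 g/mol = 0.011146 mol
mass O = 0.6359 − (0.53547 + 0.011235) = 0.089193 g → mol O = 0.089193 ÷ 15.999 = 0.0055749 mol
Divide by the smallest (0.0055749 mol): C 7.997, H 1.999, O 1.000
Empirical formula: C8H2O
Empirical-formula mass = 114.10 g/mol; 114 ÷ 114.10 ≈ 1, so the molecular formula is C8H2O.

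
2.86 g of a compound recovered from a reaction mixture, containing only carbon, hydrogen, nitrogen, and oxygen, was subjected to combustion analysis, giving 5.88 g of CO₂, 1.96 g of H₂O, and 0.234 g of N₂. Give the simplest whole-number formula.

mol C = 5.88 g CO₂ ÷ 44.009 g/mol = 0.1336 mol
mol H = 2 × 1.96 g H₂O ÷ 18.015 g/mol = 0.2176 mol
mol N = 2 × 0.234 g N₂ ÷ 28.014 g/mol = 0.01671 mol
mass O = 2.86 − (1.605 + 0.2193 + 0.2340) = 0.8019 g → mol O = 0.8019 ÷ 15.999 = 0.05012 mol
Divide by the smallest (0.01671 mol): C 7.998, H 13.025, N 1.000, O 3.000

C8H13NO3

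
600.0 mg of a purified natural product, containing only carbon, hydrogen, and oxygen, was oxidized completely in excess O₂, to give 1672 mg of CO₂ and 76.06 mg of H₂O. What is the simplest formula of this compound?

C9H2O2

mol C = 1.672 g CO₂ ÷ 44.009 g/mol = 0.037992 mol
mol H = 2 × 0.07606 g H₂O ÷ 18.015 g/mol = 0.0084441 mol
mass O = 0.6000 − (0.45632 + 0.0085116) = 0.13516 g → mol O = 0.13516 ÷ 15.999 = 0.0084483 mol
Divide by the smallest (0.0084441 mol): C 4.499, H 1.000, O 1.000
Multiplying each by 2 gives whole numbers: C 9.00, H 2.00, O 2.00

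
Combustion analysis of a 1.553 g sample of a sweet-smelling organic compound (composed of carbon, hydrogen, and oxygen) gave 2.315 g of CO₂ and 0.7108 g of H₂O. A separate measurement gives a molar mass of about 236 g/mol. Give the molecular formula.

C8H12O8

mol C = 2.315 g CO₂ ÷ 44.009 g/mol = 0.052603 mol
mol H = 2 × 0.7108 g H₂O ÷ 18.015 g/mol = 0.078912 mol
mass O = 1.553 − (0.63181 + 0.079543) = 0.84164 g → mol O = 0.84164 ÷ 15.999 = 0.052606 mol
Divide by the smallest (0.052603 mol): C 1.000, H 1.500, O 1.000
Multiplying each by 2 gives whole numbers: C 2.00, H 3.00, O 2.00
Empirical formula: C2H3O2
Empirical-formula mass = 59.04 g/mol; 236 ÷ 59.04 ≈ 4, so the molecular formula is C8H12O8.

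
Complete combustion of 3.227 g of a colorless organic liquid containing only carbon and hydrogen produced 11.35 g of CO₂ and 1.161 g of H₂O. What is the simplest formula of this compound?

mol C = 11.35 g CO₂ ÷ 44.009 g/mol = 0.25790 mol
mol H = 2 × 1.161 g H₂O ÷ 18.015 g/mol = 0.12889 mol
Divide by the smallest (0.12889 mol): C 2.001, H 1.000

C2H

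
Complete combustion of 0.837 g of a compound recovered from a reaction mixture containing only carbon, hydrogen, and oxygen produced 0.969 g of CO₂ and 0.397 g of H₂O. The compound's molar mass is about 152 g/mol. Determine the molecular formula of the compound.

C4H8O6

mol C = 0.969 g CO₂ ÷ 44.009 g/mol = 0.02202 mol
mol H = 2 × 0.397 g H₂O ÷ 18.015 g/mol = 0.04407 mol
mass O = 0.837 − (0.2645 + 0.04443) = 0.5281 g → mol O = 0.5281 ÷ 15.999 = 0.03301 mol
Divide by the smallest (0.02202 mol): C 1.000, H 2.002, O 1.499
Multiplying each by 2 gives whole numbers: C 2.00, H 4.00, O 3.00
Empirical formula: C2H4O3
Empirical-formula mass = 76.05 g/mol; 152 ÷ 76.05 ≈ 2, so the molecular formula is C4H8O6.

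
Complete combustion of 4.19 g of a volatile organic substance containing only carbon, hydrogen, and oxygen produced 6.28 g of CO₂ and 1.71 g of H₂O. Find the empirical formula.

C3H4O3

mol C = 6.28 g CO₂ ÷ 44.009 g/mol = 0.1427 mol
mol H = 2 × 1.71 g H₂O ÷ 18.015 g/mol = 0.1898 mol
mass O = 4.19 − (1.714 + 0.1914) = 2.285 g → mol O = 2.285 ÷ 15.999 = 0.1428 mol
Divide by the smallest (0.1427 mol): C 1.000, H 1.330, O 1.001
Multiplying each by 3 gives whole numbers: C 3.00, H 3.99, O 3.00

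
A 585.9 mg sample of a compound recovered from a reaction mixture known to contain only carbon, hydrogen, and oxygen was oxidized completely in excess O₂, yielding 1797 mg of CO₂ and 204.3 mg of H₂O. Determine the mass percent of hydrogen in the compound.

3.90%

mol C = 1.797 g CO₂ ÷ 44.009 g/mol = 0.040833 mol
mol H = 2 × 0.2043 g H₂O ÷ 18.015 g/mol = 0.022681 mol
mass O = 0.5859 − (0.49044 + 0.022863) = 0.072598 g → mol O = 0.072598 ÷ 15.999 = 0.0045376 mol
mass % H = 0.022863 g ÷ 0.5859 g × 100%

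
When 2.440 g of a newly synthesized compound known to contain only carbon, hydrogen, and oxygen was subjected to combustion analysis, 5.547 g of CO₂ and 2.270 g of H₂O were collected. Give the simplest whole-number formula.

mol C = 5.547 g CO₂ ÷ 44.009 g/mol = 0.12604 mol
mol H = 2 × 2.270 g H₂O ÷ 18.015 g/mol = 0.25201 mol
mass O = 2.440 − (1.5139 + 0.25403) = 0.67208 g → mol O = 0.67208 ÷ 15.999 = 0.042007 mol
Divide by the smallest (0.042007 mol): C 3.000, H 5.999, O 1.000

C3H6O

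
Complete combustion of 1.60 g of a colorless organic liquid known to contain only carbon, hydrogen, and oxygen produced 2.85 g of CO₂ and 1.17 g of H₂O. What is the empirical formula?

mol C = 2.85 g CO₂ ÷ 44.009 g/mol = 0.06476 mol
mol H = 2 × 1.17 g H₂O ÷ 18.015 g/mol = 0.1299 mol
mass O = 1.60 − (0.7778 + 0.1309) = 0.6912 g → mol O = 0.6912 ÷ 15.999 = 0.04321 mol
Divide by the smallest (0.04321 mol): C 1.499, H 3.006, O 1.000
Multiplying each by 2 gives whole numbers: C 3.00, H 6.01, O 2.00

C3H6O2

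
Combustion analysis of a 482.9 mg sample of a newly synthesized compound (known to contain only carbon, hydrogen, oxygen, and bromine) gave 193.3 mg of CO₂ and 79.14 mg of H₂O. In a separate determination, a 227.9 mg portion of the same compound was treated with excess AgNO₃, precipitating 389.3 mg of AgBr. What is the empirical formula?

CH2BrO

mol C = 0.1933 g CO₂ ÷ 44.009 g/mol = 0.0043923 mol
mol H = 2 × 0.07914 g H₂O ÷ 18.015 g/mol = 0.0087860 mol
From the AgBr data: mol Br per gram of compound = (0.3893 ÷ 187.772) ÷ 0.2279 = 0.0090972 mol/g, so in the 0.4829 g combustion sample mol Br = 0.0043931 mol
mass O = 0.4829 − (0.052756 + 0.0088563 + 0.35102) = 0.070265 g → mol O = 0.070265 ÷ 15.999 = 0.0043919 mol
Divide by the smallest (0.0043919 mol): C 1.000, H 2.001, Br 1.000, O 1.000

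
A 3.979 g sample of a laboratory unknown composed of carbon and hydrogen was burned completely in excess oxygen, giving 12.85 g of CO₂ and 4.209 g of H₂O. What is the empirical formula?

mol C = 12.85 g CO₂ ÷ 44.009 g/mol = 0.29199 mol
mol H = 2 × 4.209 g H₂O ÷ 18.015 g/mol = 0.46728 mol
Divide by the smallest (0.29199 mol): C 1.000, H 1.600
Multiplying each by 5 gives whole numbers: C 5.00, H 8.00

C5H8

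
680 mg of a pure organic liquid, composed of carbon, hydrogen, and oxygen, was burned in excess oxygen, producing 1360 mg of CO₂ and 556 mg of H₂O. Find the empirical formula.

mol C = 1.36 g CO₂ ÷ 44.009 g/mol = 0.03090 mol
mol H = 2 × 0.556 g H₂O ÷ 18.015 g/mol = 0.06173 mol
mass O = 0.680 − (0.3712 + 0.06222) = 0.2466 g → mol O = 0.2466 ÷ 15.999 = 0.01541 mol
Divide by the smallest (0.01541 mol): C 2.005, H 4.005, O 1.000

C2H4O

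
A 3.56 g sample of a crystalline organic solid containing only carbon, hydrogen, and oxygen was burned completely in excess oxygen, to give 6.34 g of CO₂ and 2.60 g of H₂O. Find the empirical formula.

mol C = 6.34 g CO₂ ÷ 44.009 g/mol = 0.1441 mol
mol H = 2 × 2.60 g H₂O ÷ 18.015 g/mol = 0.2886 mol
mass O = 3.56 − (1.730 + 0.2910) = 1.539 g → mol O = 1.539 ÷ 15.999 = 0.09618 mol
Divide by the smallest (0.09618 mol): C 1.498, H 3.001, O 1.000
Multiplying each by 2 gives whole numbers: C 3.00, H 6.00, O 2.00

C3H6O2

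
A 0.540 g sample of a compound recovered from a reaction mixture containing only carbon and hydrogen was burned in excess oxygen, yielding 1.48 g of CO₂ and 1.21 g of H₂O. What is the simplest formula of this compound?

CH4

mol C = 1.48 g CO₂ ÷ 44.009 g/mol = 0.03363 mol
mol H = 2 × 1.21 g H₂O ÷ 18.015 g/mol = 0.1343 mol
Divide by the smallest (0.03363 mol): C 1.000, H 3.994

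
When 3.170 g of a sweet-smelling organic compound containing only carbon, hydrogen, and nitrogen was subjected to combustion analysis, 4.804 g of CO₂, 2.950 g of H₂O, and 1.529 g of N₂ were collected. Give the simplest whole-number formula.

mol C = 4.804 g CO₂ ÷ 44.009 g/mol = 0.10916 mol
mol H = 2 × 2.950 g H₂O ÷ 18.015 g/mol = 0.32750 mol
mol N = 2 × 1.529 g N₂ ÷ 28.014 g/mol = 0.10916 mol
Divide by the smallest (0.10916 mol): C 1.000, H 3.000, N 1.000

CH3N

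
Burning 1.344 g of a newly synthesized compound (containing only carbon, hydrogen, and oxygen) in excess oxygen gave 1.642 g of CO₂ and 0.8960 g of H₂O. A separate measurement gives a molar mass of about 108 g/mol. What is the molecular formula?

C3H8O4

mol C = 1.642 g CO₂ ÷ 44.009 g/mol = 0.037311 mol
mol H = 2 × 0.8960 g H₂O ÷ 18.015 g/mol = 0.099473 mol
mass O = 1.344 − (0.44814 + 0.10027) = 0.79559 g → mol O = 0.79559 ÷ 15.999 = 0.049728 mol
Divide by the smallest (0.037311 mol): C 1.000, H 2.666, O 1.333
Multiplying each by 3 gives whole numbers: C 3.00, H 8.00, O 4.00
Empirical formula: C3H8O4
Empirical-formula mass = 108.09 g/mol; 108 ÷ 108.09 ≈ 1, so the molecular formula is C3H8O4.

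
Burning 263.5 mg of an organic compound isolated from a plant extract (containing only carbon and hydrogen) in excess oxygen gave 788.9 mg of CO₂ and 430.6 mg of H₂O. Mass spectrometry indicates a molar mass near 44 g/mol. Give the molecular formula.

mol C = 0.7889 g CO₂ ÷ 44.009 g/mol = 0.017926 mol
mol H = 2 × 0.4306 g H₂O ÷ 18.015 g/mol = 0.047805 mol
Divide by the smallest (0.017926 mol): C 1.000, H 2.667
Multiplying each by 3 gives whole numbers: C 3.00, H 8.00
Empirical formula: C3H8
Empirical-formula mass = 44.10 g/mol; 44 ÷ 44.10 ≈ 1, so the molecular formula is C3H8.

C3H8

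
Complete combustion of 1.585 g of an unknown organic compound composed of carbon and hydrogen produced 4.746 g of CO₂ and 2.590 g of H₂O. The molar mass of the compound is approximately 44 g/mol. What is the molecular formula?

mol C = 4.746 g CO₂ ÷ 44.009 g/mol = 0.10784 mol
mol H = 2 × 2.590 g H₂O ÷ 18.015 g/mol = 0.28754 mol
Divide by the smallest (0.10784 mol): C 1.000, H 2.666
Multiplying each by 3 gives whole numbers: C 3.00, H 8.00
Empirical formula: C3H8
Empirical-formula mass = 44.10 g/mol; 44 ÷ 44.10 ≈ 1, so the molecular formula is C3H8.

C3H8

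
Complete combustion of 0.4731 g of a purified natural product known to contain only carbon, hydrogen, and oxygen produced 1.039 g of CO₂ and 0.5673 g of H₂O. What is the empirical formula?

mol C = 1.039 g CO₂ ÷ 44.009 g/mol = 0.023609 mol
mol H = 2 × 0.5673 g H₂O ÷ 18.015 g/mol = 0.062981 mol
mass O = 0.4731 − (0.28357 + 0.063485) = 0.12605 g → mol O = 0.12605 ÷ 15.999 = 0.0078786 mol
Divide by the smallest (0.0078786 mol): C 2.997, H 7.994, O 1.000

C3H8O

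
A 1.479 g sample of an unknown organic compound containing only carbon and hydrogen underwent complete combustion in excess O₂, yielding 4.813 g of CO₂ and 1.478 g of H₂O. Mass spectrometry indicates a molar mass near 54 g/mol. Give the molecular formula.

C4H6

mol C = 4.813 g CO₂ ÷ 44.009 g/mol = 0.10936 mol
mol H = 2 × 1.478 g H₂O ÷ 18.015 g/mol = 0.16409 mol
Divide by the smallest (0.10936 mol): C 1.000, H 1.500
Multiplying each by 2 gives whole numbers: C 2.00, H 3.00
Empirical formula: C2H3
Empirical-formula mass = 27.05 g/mol; 54 ÷ 27.05 ≈ 2, so the molecular formula is C4H6.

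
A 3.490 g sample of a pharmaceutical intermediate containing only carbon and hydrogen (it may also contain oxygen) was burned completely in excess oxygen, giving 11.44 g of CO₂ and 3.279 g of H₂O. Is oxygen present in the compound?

no

mol C = 11.44 g CO₂ ÷ 44.009 g/mol = 0.25995 mol
mol H = 2 × 3.279 g H₂O ÷ 18.015 g/mol = 0.36403 mol
C and H together account for 3.4892 g — essentially the entire 3.490 g sample — so the compound contains no oxygen.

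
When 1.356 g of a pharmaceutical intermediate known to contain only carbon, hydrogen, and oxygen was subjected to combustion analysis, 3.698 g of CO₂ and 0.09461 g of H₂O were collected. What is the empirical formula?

mol C = 3.698 g CO₂ ÷ 44.009 g/mol = 0.084028 mol
mol H = 2 × 0.09461 g H₂O ÷ 18.015 g/mol = 0.010503 mol
mass O = 1.356 − (1.0093 + 0.010587) = 0.33615 g → mol O = 0.33615 ÷ 15.999 = 0.021011 mol
Divide by the smallest (0.010503 mol): C 8.000, H 1.000, O 2.000

C8HO2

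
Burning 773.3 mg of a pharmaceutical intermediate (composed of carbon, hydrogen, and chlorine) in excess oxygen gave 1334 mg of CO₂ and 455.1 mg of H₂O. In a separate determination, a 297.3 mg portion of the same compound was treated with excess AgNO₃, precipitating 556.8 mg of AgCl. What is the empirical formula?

C3H5Cl

mol C = 1.334 g CO₂ ÷ 44.009 g/mol = 0.030312 mol
mol H = 2 × 0.4551 g H₂O ÷ 18.015 g/mol = 0.050525 mol
From the AgCl data: mol Cl per gram of compound = (0.5568 ÷ 143.318) ÷ 0.2973 = 0.013068 mol/g, so in the 0.7733 g combustion sample mol Cl = 0.010105 mol
Divide by the smallest (0.010105 mol): C 3.000, H 5.000, Cl 1.000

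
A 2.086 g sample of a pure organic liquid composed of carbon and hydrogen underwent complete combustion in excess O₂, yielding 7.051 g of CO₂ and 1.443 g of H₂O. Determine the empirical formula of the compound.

CH

mol C = 7.051 g CO₂ ÷ 44.009 g/mol = 0.16022 mol
mol H = 2 × 1.443 g H₂O ÷ 18.015 g/mol = 0.16020 mol
Divide by the smallest (0.16020 mol): C 1.000, H 1.000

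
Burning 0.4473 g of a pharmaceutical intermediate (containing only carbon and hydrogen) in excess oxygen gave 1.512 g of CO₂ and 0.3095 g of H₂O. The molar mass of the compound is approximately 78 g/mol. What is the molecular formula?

mol C = 1.512 g CO₂ ÷ 44.009 g/mol = 0.034357 mol
mol H = 2 × 0.3095 g H₂O ÷ 18.015 g/mol = 0.034360 mol
Divide by the smallest (0.034357 mol): C 1.000, H 1.000
Empirical formula: CH
Empirical-formula mass = 13.02 g/mol; 78 ÷ 13.02 ≈ 6, so the molecular formula is C6H6.

C6H6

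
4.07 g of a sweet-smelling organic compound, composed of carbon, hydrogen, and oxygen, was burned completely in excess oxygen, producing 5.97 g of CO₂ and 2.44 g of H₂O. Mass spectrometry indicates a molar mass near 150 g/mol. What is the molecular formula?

mol C = 5.97 g CO₂ ÷ 44.009 g/mol = 0.1357 mol
mol H = 2 × 2.44 g H₂O ÷ 18.015 g/mol = 0.2709 mol
mass O = 4.07 − (1.629 + 0.2731) = 2.168 g → mol O = 2.168 ÷ 15.999 = 0.1355 mol
Divide by the smallest (0.1355 mol): C 1.001, H 1.999, O 1.000
Empirical formula: CH2O
Empirical-formula mass = 30.03 g/mol; 150 ÷ 30.03 ≈ 5, so the molecular formula is C5H10O5.

C5H10O5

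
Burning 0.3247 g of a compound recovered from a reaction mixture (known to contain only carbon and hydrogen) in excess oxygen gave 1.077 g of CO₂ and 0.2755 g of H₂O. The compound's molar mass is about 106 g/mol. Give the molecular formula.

mol C = 1.077 g CO₂ ÷ 44.009 g/mol = 0.024472 mol
mol H = 2 × 0.2755 g H₂O ÷ 18.015 g/mol = 0.030586 mol
Divide by the smallest (0.024472 mol): C 1.000, H 1.250
Multiplying each by 4 gives whole numbers: C 4.00, H 5.00
Empirical formula: C4H5
Empirical-formula mass = 53.08 g/mol; 106 ÷ 53.08 ≈ 2, so the molecular formula is C8H10.

C8H10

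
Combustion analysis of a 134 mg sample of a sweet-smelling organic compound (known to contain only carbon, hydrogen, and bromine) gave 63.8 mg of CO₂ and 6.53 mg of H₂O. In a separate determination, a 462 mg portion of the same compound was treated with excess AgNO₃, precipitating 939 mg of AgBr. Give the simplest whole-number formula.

C2HBr2

mol C = 0.0638 g CO₂ ÷ 44.009 g/mol = 0.001450 mol
mol H = 2 × 0.00653 g H₂O ÷ 18.015 g/mol = 0.0007250 mol
From the AgBr data: mol Br per gram of compound = (0.939 ÷ 187.772) ÷ 0.462 = 0.01082 mol/g, so in the 0.134 g combustion sample mol Br = 0.001450 mol
Divide by the smallest (0.0007250 mol): C 2.000, H 1.000, Br 2.001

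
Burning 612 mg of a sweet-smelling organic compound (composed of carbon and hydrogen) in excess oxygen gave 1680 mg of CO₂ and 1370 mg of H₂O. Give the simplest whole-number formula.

mol C = 1.68 g CO₂ ÷ 44.009 g/mol = 0.03817 mol
mol H = 2 × 1.37 g H₂O ÷ 18.015 g/mol = 0.1521 mol
Divide by the smallest (0.03817 mol): C 1.000, H 3.984

CH4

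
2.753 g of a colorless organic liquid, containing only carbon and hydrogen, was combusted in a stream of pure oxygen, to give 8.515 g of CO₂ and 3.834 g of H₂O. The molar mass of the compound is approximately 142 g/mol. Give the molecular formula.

C10H22

mol C = 8.515 g CO₂ ÷ 44.009 g/mol = 0.19348 mol
mol H = 2 × 3.834 g H₂O ÷ 18.015 g/mol = 0.42565 mol
Divide by the smallest (0.19348 mol): C 1.000, H 2.200
Multiplying each by 5 gives whole numbers: C 5.00, H 11.00
Empirical formula: C5H11
Empirical-formula mass = 71.14 g/mol; 142 ÷ 71.14 ≈ 2, so the molecular formula is C10H22.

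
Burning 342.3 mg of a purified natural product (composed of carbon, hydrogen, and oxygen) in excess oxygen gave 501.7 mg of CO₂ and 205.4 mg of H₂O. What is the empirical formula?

CH2O

mol C = 0.5017 g CO₂ ÷ 44.009 g/mol = 0.011400 mol
mol H = 2 × 0.2054 g H₂O ÷ 18.015 g/mol = 0.022803 mol
mass O = 0.3423 − (0.13692 + 0.022986) = 0.18239 g → mol O = 0.18239 ÷ 15.999 = 0.011400 mol
Divide by the smallest (0.011400 mol): C 1.000, H 2.000, O 1.000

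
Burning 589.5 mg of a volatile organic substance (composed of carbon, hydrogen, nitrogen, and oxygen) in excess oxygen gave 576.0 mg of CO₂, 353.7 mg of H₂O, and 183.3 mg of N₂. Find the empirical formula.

mol C = 0.5760 g CO₂ ÷ 44.009 g/mol = 0.013088 mol
mol H = 2 × 0.3537 g H₂O ÷ 18.015 g/mol = 0.039267 mol
mol N = 2 × 0.1833 g N₂ ÷ 28.014 g/mol = 0.013086 mol
mass O = 0.5895 − (0.15720 + 0.039581 + 0.18330) = 0.20942 g → mol O = 0.20942 ÷ 15.999 = 0.013089 mol
Divide by the smallest (0.013086 mol): C 1.000, H 3.001, N 1.000, O 1.000

CH3NO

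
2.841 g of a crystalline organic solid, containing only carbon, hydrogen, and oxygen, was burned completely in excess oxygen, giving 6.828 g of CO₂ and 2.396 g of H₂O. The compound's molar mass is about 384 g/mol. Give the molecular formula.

C21H36O6

mol C = 6.828 g CO₂ ÷ 44.009 g/mol = 0.15515 mol
mol H = 2 × 2.396 g H₂O ÷ 18.015 g/mol = 0.26600 mol
mass O = 2.841 − (1.8635 + 0.26813) = 0.70936 g → mol O = 0.70936 ÷ 15.999 = 0.044338 mol
Divide by the smallest (0.044338 mol): C 3.499, H 5.999, O 1.000
Multiplying each by 2 gives whole numbers: C 7.00, H 12.00, O 2.00
Empirical formula: C7H12O2
Empirical-formula mass = 128.17 g/mol; 384 ÷ 128.17 ≈ 3, so the molecular formula is C21H36O6.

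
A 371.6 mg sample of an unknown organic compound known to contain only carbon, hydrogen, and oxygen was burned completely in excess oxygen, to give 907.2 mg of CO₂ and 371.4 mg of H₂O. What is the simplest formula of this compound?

mol C = 0.9072 g CO₂ ÷ 44.009 g/mol = 0.020614 mol
mol H = 2 × 0.3714 g H₂O ÷ 18.015 g/mol = 0.041232 mol
mass O = 0.3716 − (0.24759 + 0.041562) = 0.082443 g → mol O = 0.082443 ÷ 15.999 = 0.0051530 mol
Divide by the smallest (0.0051530 mol): C 4.000, H 8.002, O 1.000

C4H8O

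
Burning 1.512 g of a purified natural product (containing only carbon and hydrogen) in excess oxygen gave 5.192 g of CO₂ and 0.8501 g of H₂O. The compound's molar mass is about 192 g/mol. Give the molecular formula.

mol C = 5.192 g CO₂ ÷ 44.009 g/mol = 0.11798 mol
mol H = 2 × 0.8501 g H₂O ÷ 18.015 g/mol = 0.094377 mol
Divide by the smallest (0.094377 mol): C 1.250, H 1.000
Multiplying each by 4 gives whole numbers: C 5.00, H 4.00
Empirical formula: C5H4
Empirical-formula mass = 64.09 g/mol; 192 ÷ 64.09 ≈ 3, so the molecular formula is C15H12.

C15H12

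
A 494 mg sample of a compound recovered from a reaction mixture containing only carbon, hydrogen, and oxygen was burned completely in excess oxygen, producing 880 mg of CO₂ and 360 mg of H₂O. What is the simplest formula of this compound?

mol C = 0.880 g CO₂ ÷ 44.009 g/mol = 0.02000 mol
mol H = 2 × 0.360 g H₂O ÷ 18.015 g/mol = 0.03997 mol
mass O = 0.494 − (0.2402 + 0.04029) = 0.2135 g → mol O = 0.2135 ÷ 15.999 = 0.01335 mol
Divide by the smallest (0.01335 mol): C 1.498, H 2.994, O 1.000
Multiplying each by 2 gives whole numbers: C 3.00, H 5.99, O 2.00

C3H6O2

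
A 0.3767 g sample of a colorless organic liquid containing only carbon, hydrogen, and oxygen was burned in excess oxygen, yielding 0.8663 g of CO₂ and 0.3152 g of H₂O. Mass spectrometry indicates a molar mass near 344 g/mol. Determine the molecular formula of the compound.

mol C = 0.8663 g CO₂ ÷ 44.009 g/mol = 0.019685 mol
mol H = 2 × 0.3152 g H₂O ÷ 18.015 g/mol = 0.034993 mol
mass O = 0.3767 − (0.23643 + 0.035273) = 0.10500 g → mol O = 0.10500 ÷ 15.999 = 0.0065626 mol
Divide by the smallest (0.0065626 mol): C 3.000, H 5.332, O 1.000
Multiplying each by 3 gives whole numbers: C 9.00, H 16.00, O 3.00
Empirical formula: C9H16O3
Empirical-formula mass = 172.22 g/mol; 344 ÷ 172.22 ≈ 2, so the molecular formula is C18H32O6.

C18H32O6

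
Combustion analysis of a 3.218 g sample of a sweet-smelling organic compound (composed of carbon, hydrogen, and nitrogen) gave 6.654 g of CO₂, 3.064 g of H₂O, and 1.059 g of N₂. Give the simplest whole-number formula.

C4H9N2

mol C = 6.654 g CO₂ ÷ 44.009 g/mol = 0.15120 mol
mol H = 2 × 3.064 g H₂O ÷ 18.015 g/mol = 0.34016 mol
mol N = 2 × 1.059 g N₂ ÷ 28.014 g/mol = 0.075605 mol
Divide by the smallest (0.075605 mol): C 2.000, H 4.499, N 1.000
Multiplying each by 2 gives whole numbers: C 4.00, H 9.00, N 2.00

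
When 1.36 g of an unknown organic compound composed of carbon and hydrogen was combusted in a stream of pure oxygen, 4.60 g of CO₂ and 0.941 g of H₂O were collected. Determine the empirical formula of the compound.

mol C = 4.60 g CO₂ ÷ 44.009 g/mol = 0.1045 mol
mol H = 2 × 0.941 g H₂O ÷ 18.015 g/mol = 0.1045 mol
Divide by the smallest (0.1045 mol): C 1.001, H 1.000

CH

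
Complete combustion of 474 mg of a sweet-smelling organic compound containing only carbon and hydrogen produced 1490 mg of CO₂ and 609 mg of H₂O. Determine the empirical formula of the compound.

CH2

mol C = 1.49 g CO₂ ÷ 44.009 g/mol = 0.03386 mol
mol H = 2 × 0.609 g H₂O ÷ 18.015 g/mol = 0.06761 mol
Divide by the smallest (0.03386 mol): C 1.000, H 1.997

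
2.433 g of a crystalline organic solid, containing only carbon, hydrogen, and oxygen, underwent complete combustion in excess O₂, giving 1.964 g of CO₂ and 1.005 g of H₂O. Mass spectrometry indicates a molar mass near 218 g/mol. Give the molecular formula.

C4H10O10

mol C = 1.964 g CO₂ ÷ 44.009 g/mol = 0.044627 mol
mol H = 2 × 1.005 g H₂O ÷ 18.015 g/mol = 0.11157 mol
mass O = 2.433 − (0.53602 + 0.11247) = 1.7845 g → mol O = 1.7845 ÷ 15.999 = 0.11154 mol
Divide by the smallest (0.044627 mol): C 1.000, H 2.500, O 2.499
Multiplying each by 2 gives whole numbers: C 2.00, H 5.00, O 5.00
Empirical formula: C2H5O5
Empirical-formula mass = 109.06 g/mol; 218 ÷ 109.06 ≈ 2, so the molecular formula is C4H10O10.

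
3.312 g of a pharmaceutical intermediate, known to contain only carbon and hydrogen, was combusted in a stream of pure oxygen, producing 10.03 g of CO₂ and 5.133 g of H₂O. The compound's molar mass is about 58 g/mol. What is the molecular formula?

mol C = 10.03 g CO₂ ÷ 44.009 g/mol = 0.22791 mol
mol H = 2 × 5.133 g H₂O ÷ 18.015 g/mol = 0.56986 mol
Divide by the smallest (0.22791 mol): C 1.000, H 2.500
Multiplying each by 2 gives whole numbers: C 2.00, H 5.00
Empirical formula: C2H5
Empirical-formula mass = 29.06 g/mol; 58 ÷ 29.06 ≈ 2, so the molecular formula is C4H10.

C4H10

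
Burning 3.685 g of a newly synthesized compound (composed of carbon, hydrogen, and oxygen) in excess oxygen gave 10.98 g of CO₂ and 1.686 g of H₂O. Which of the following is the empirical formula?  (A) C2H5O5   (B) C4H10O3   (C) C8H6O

(C) C8H6O

mol C = 10.98 g CO₂ ÷ 44.009 g/mol = 0.24949 mol
mol H = 2 × 1.686 g H₂O ÷ 18.015 g/mol = 0.18718 mol
mass O = 3.685 − (2.9967 + 0.18867) = 0.49965 g → mol O = 0.49965 ÷ 15.999 = 0.031230 mol
Divide by the smallest (0.031230 mol): C 7.989, H 5.994, O 1.000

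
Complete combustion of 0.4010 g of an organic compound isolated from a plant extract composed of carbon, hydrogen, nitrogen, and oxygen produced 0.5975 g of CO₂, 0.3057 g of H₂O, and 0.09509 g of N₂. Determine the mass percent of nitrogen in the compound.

23.71%

mol C = 0.5975 g CO₂ ÷ 44.009 g/mol = 0.013577 mol
mol H = 2 × 0.3057 g H₂O ÷ 18.015 g/mol = 0.033938 mol
mol N = 2 × 0.09509 g N₂ ÷ 28.014 g/mol = 0.0067887 mol
mass O = 0.4010 − (0.16307 + 0.034210 + 0.095090) = 0.10863 g → mol O = 0.10863 ÷ 15.999 = 0.0067898 mol
mass % N = 0.095090 g ÷ 0.4010 g × 100%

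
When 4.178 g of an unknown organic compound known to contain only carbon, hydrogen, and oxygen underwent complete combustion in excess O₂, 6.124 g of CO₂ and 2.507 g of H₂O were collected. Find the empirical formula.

CH2O

mol C = 6.124 g CO₂ ÷ 44.009 g/mol = 0.13915 mol
mol H = 2 × 2.507 g H₂O ÷ 18.015 g/mol = 0.27832 mol
mass O = 4.178 − (1.6714 + 0.28055) = 2.2261 g → mol O = 2.2261 ÷ 15.999 = 0.13914 mol
Divide by the smallest (0.13914 mol): C 1.000, H 2.000, O 1.000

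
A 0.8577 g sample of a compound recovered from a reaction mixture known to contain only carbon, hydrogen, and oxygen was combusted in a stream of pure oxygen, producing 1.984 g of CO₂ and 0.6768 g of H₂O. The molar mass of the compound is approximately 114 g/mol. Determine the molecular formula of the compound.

C6H10O2

mol C = 1.984 g CO₂ ÷ 44.009 g/mol = 0.045082 mol
mol H = 2 × 0.6768 g H₂O ÷ 18.015 g/mol = 0.075137 mol
mass O = 0.8577 − (0.54148 + 0.075738) = 0.24049 g → mol O = 0.24049 ÷ 15.999 = 0.015031 mol
Divide by the smallest (0.015031 mol): C 2.999, H 4.999, O 1.000
Empirical formula: C3H5O
Empirical-formula mass = 57.07 g/mol; 114 ÷ 57.07 ≈ 2, so the molecular formula is C6H10O2.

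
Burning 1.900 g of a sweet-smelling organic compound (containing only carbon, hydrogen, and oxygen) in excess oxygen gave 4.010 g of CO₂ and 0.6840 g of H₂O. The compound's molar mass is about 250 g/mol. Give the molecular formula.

mol C = 4.010 g CO₂ ÷ 44.009 g/mol = 0.091118 mol
mol H = 2 × 0.6840 g H₂O ÷ 18.015 g/mol = 0.075937 mol
mass O = 1.900 − (1.0944 + 0.076544) = 0.72904 g → mol O = 0.72904 ÷ 15.999 = 0.045568 mol
Divide by the smallest (0.045568 mol): C 2.000, H 1.666, O 1.000
Multiplying each by 3 gives whole numbers: C 6.00, H 5.00, O 3.00
Empirical formula: C6H5O3
Empirical-formula mass = 125.10 g/mol; 250 ÷ 125.10 ≈ 2, so the molecular formula is C12H10O6.

C12H10O6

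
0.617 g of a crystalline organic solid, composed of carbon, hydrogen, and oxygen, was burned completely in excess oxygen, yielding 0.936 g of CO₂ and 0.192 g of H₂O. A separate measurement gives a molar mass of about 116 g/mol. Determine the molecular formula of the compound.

C4H4O4

mol C = 0.936 g CO₂ ÷ 44.009 g/mol = 0.02127 mol
mol H = 2 × 0.192 g H₂O ÷ 18.015 g/mol = 0.02132 mol
mass O = 0.617 − (0.2555 + 0.02149) = 0.3401 g → mol O = 0.3401 ÷ 15.999 = 0.02126 mol
Divide by the smallest (0.02126 mol): C 1.001, H 1.003, O 1.000
Empirical formula: CHO
Empirical-formula mass = 29.02 g/mol; 116 ÷ 29.02 ≈ 4, so the molecular formula is C4H4O4.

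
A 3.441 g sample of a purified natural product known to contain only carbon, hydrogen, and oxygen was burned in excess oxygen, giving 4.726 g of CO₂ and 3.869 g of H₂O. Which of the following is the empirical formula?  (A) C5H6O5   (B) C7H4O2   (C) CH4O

mol C = 4.726 g CO₂ ÷ 44.009 g/mol = 0.10739 mol
mol H = 2 × 3.869 g H₂O ÷ 18.015 g/mol = 0.42953 mol
mass O = 3.441 − (1.2898 + 0.43297) = 1.7182 g → mol O = 1.7182 ÷ 15.999 = 0.10739 mol
Divide by the smallest (0.10739 mol): C 1.000, H 4.000, O 1.000

(C) CH4O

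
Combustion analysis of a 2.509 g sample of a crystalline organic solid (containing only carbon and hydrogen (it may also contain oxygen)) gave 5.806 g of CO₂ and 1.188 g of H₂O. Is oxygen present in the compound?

yes

mol C = 5.806 g CO₂ ÷ 44.009 g/mol = 0.13193 mol
mol H = 2 × 1.188 g H₂O ÷ 18.015 g/mol = 0.13189 mol
C and H account for only 1.7175 g of the 2.509 g sample; the remaining 0.79147 g must be oxygen.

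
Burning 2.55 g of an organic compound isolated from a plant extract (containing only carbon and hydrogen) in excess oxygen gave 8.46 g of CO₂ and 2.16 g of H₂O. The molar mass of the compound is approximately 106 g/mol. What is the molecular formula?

mol C = 8.46 g CO₂ ÷ 44.009 g/mol = 0.1922 mol
mol H = 2 × 2.16 g H₂O ÷ 18.015 g/mol = 0.2398 mol
Divide by the smallest (0.1922 mol): C 1.000, H 1.247
Multiplying each by 4 gives whole numbers: C 4.00, H 4.99
Empirical formula: C4H5
Empirical-formula mass = 53.08 g/mol; 106 ÷ 53.08 ≈ 2, so the molecular formula is C8H10.

C8H10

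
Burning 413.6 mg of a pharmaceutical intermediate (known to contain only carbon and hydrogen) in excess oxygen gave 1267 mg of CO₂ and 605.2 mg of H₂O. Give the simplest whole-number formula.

C3H7

mol C = 1.267 g CO₂ ÷ 44.009 g/mol = 0.028790 mol
mol H = 2 × 0.6052 g H₂O ÷ 18.015 g/mol = 0.067188 mol
Divide by the smallest (0.028790 mol): C 1.000, H 2.334
Multiplying each by 3 gives whole numbers: C 3.00, H 7.00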